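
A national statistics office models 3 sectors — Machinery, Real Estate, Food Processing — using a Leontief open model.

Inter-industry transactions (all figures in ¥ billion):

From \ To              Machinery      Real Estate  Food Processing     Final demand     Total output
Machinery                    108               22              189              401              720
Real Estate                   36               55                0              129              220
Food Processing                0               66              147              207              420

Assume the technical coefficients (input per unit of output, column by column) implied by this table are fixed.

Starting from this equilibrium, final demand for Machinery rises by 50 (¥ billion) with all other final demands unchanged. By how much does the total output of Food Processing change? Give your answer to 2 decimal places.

Technical coefficients a_ij = z_ij / X_j:
  a_11 = 108/720 = 0.15, a_21 = 36/720 = 0.05, a_31 = 0/720 = 0.00
  a_12 = 22/220 = 0.10, a_22 = 55/220 = 0.25, a_32 = 66/220 = 0.30
  a_13 = 189/420 = 0.45, a_23 = 0/420 = 0.00, a_33 = 147/420 = 0.35
I − A =
  [   0.85    -0.10    -0.45]
  [  -0.05     0.75     0.00]
  [   0.00    -0.30     0.65]
Cofactors of I−A, C_ij = (−1)^(i+j)·(minor ij) (rows/columns in the sector order above):
  C_11 = (0.75)(0.65) − (0.00)(-0.30) = 0.4875
  C_12 = −[(-0.05)(0.65) − (0.00)(0.00)] = 0.0325
  C_13 = (-0.05)(-0.30) − (0.75)(0.00) = 0.0150
  C_21 = −[(-0.10)(0.65) − (-0.45)(-0.30)] = 0.2000
  C_22 = (0.85)(0.65) − (-0.45)(0.00) = 0.5525
  C_23 = −[(0.85)(-0.30) − (-0.10)(0.00)] = 0.2550
  C_31 = (-0.10)(0.00) − (-0.45)(0.75) = 0.3375
  C_32 = −[(0.85)(0.00) − (-0.45)(-0.05)] = 0.0225
  C_33 = (0.85)(0.75) − (-0.10)(-0.05) = 0.6325
det(I−A) = Σ_j (I−A)_1j·C_1j = (0.85)(0.4875) + (-0.10)(0.0325) + (-0.45)(0.0150) = 0.404375
adj(I−A) = Cᵀ =
  [ 0.4875   0.2000   0.3375]
  [ 0.0325   0.5525   0.0225]
  [ 0.0150   0.2550   0.6325]
(I − A)⁻¹ = adj(I−A) / det(I−A) ≈
  [   1.2056     0.4946     0.8346]
  [   0.0804     1.3663     0.0556]
  [   0.0371     0.6306     1.5641]
Δx = (I − A)⁻¹ Δd with Δd having +50 in the Machinery component and 0 elsewhere.
So Δx_3 = L_31 · (+50), where L_31 = adj(I−A)_31 / det(I−A) = 0.0150 / 0.404375.
Δx_3 = 0.0150 × (+50) / 0.404375 = 0.75 / 0.404375 ≈ 1.85.

Δx_3 = 1.85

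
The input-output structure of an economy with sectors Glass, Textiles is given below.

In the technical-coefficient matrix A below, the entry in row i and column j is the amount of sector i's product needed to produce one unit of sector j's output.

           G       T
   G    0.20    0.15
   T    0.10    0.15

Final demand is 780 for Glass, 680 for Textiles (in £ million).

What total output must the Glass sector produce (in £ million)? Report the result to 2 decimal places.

I − A =
  [   0.80    -0.15]
  [  -0.10     0.85]
det(I−A) = (0.80)(0.85) − (-0.15)(-0.10) = 0.6650
adj(I−A) = [[0.85, 0.15], [0.10, 0.80]]
(I − A)⁻¹ = adj(I−A) / det(I−A) ≈
  [   1.2782     0.2256]
  [   0.1504     1.2030]
x = (I − A)⁻¹ d = adj(I−A)·d / det(I−A), with det(I−A) = 0.6650:
  x_G = (0.85·780 + 0.15·680) / 0.6650 = 765.00 / 0.6650 ≈ 1150.38
  x_T = (0.10·780 + 0.80·680) / 0.6650 = 622.00 / 0.6650 ≈ 935.34

x_G = 1150.38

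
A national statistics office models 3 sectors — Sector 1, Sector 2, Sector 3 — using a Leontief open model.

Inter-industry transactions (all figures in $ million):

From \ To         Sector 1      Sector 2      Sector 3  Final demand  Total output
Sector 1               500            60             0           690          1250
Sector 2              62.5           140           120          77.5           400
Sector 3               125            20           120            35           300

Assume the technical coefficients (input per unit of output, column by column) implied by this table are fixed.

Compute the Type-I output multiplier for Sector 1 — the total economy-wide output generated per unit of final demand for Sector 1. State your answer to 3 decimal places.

Technical coefficients a_ij = z_ij / X_j:
  a_11 = 500/1250 = 0.40, a_21 = 62.5/1250 = 0.05, a_31 = 125/1250 = 0.10
  a_12 = 60/400 = 0.15, a_22 = 140/400 = 0.35, a_32 = 20/400 = 0.05
  a_13 = 0/300 = 0.00, a_23 = 120/300 = 0.40, a_33 = 120/300 = 0.40
I − A =
  [   0.60    -0.15     0.00]
  [  -0.05     0.65    -0.40]
  [  -0.10    -0.05     0.60]
Cofactors of I−A, C_ij = (−1)^(i+j)·(minor ij) (rows/columns in the sector order above):
  C_11 = (0.65)(0.60) − (-0.40)(-0.05) = 0.3700
  C_12 = −[(-0.05)(0.60) − (-0.40)(-0.10)] = 0.0700
  C_13 = (-0.05)(-0.05) − (0.65)(-0.10) = 0.0675
  C_21 = −[(-0.15)(0.60) − (0.00)(-0.05)] = 0.0900
  C_22 = (0.60)(0.60) − (0.00)(-0.10) = 0.3600
  C_23 = −[(0.60)(-0.05) − (-0.15)(-0.10)] = 0.0450
  C_31 = (-0.15)(-0.40) − (0.00)(0.65) = 0.0600
  C_32 = −[(0.60)(-0.40) − (0.00)(-0.05)] = 0.2400
  C_33 = (0.60)(0.65) − (-0.15)(-0.05) = 0.3825
det(I−A) = Σ_j (I−A)_1j·C_1j = (0.60)(0.3700) + (-0.15)(0.0700) + (0.00)(0.0675) = 0.2115
adj(I−A) = Cᵀ =
  [ 0.3700   0.0900   0.0600]
  [ 0.0700   0.3600   0.2400]
  [ 0.0675   0.0450   0.3825]
(I − A)⁻¹ = adj(I−A) / det(I−A) ≈
  [   1.7494     0.4255     0.2837]
  [   0.3310     1.7021     1.1348]
  [   0.3191     0.2128     1.8085]
The output multiplier for sector j is the column-j sum of the Leontief inverse (I − A)⁻¹ = adj(I−A) / det(I−A).
Column 1 of adj(I−A): (0.3700, 0.0700, 0.0675); det(I−A) = 0.2115.
m_1 = (0.3700 + 0.0700 + 0.0675) / 0.2115 = 0.5075 / 0.2115 ≈ 2.400.

m_1 = 2.400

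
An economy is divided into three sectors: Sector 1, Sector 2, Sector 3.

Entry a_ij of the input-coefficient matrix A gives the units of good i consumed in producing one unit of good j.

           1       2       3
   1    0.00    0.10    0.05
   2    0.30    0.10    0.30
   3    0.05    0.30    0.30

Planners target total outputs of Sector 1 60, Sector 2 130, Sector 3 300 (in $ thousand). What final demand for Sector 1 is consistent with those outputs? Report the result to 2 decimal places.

d_1 = 32.00

I − A =
  [   1.00    -0.10    -0.05]
  [  -0.30     0.90    -0.30]
  [  -0.05    -0.30     0.70]
d = (I − A) x:
  d_1 = (+1.00)·60 + (-0.10)·130 + (-0.05)·300 = 32.00
  d_2 = (-0.30)·60 + (+0.90)·130 + (-0.30)·300 = 9.00
  d_3 = (-0.05)·60 + (-0.30)·130 + (+0.70)·300 = 168.00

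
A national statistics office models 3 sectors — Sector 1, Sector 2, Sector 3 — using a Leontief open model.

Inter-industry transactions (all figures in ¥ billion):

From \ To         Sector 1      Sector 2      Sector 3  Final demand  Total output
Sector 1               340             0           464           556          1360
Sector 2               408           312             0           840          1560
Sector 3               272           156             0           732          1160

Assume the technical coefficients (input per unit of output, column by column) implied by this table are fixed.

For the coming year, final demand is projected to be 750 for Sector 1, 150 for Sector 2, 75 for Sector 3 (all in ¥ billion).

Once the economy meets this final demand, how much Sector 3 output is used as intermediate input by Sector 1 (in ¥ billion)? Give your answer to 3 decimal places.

z_31 = 240.458

Technical coefficients a_ij = z_ij / X_j:
  a_11 = 340/1360 = 0.25, a_21 = 408/1360 = 0.30, a_31 = 272/1360 = 0.20
  a_12 = 0/1560 = 0.00, a_22 = 312/1560 = 0.20, a_32 = 156/1560 = 0.10
  a_13 = 464/1160 = 0.40, a_23 = 0/1160 = 0.00, a_33 = 0/1160 = 0.00
I − A =
  [   0.75     0.00    -0.40]
  [  -0.30     0.80     0.00]
  [  -0.20    -0.10     1.00]
Cofactors of I−A, C_ij = (−1)^(i+j)·(minor ij) (rows/columns in the sector order above):
  C_11 = (0.80)(1.00) − (0.00)(-0.10) = 0.8000
  C_12 = −[(-0.30)(1.00) − (0.00)(-0.20)] = 0.3000
  C_13 = (-0.30)(-0.10) − (0.80)(-0.20) = 0.1900
  C_21 = −[(0.00)(1.00) − (-0.40)(-0.10)] = 0.0400
  C_22 = (0.75)(1.00) − (-0.40)(-0.20) = 0.6700
  C_23 = −[(0.75)(-0.10) − (0.00)(-0.20)] = 0.0750
  C_31 = (0.00)(0.00) − (-0.40)(0.80) = 0.3200
  C_32 = −[(0.75)(0.00) − (-0.40)(-0.30)] = 0.1200
  C_33 = (0.75)(0.80) − (0.00)(-0.30) = 0.6000
det(I−A) = Σ_j (I−A)_1j·C_1j = (0.75)(0.8000) + (0.00)(0.3000) + (-0.40)(0.1900) = 0.5240
adj(I−A) = Cᵀ =
  [ 0.8000   0.0400   0.3200]
  [ 0.3000   0.6700   0.1200]
  [ 0.1900   0.0750   0.6000]
(I − A)⁻¹ = adj(I−A) / det(I−A) ≈
  [   1.5267     0.0763     0.6107]
  [   0.5725     1.2786     0.2290]
  [   0.3626     0.1431     1.1450]
First solve x = (I − A)⁻¹ d = adj(I−A)·d / det(I−A); in particular x_1 = (0.8000·750 + 0.0400·150 + 0.3200·75) / 0.5240 = 630.00 / 0.5240 ≈ 1202.29008.
Intermediate flow from 3 to 1: z_31 = a_31 · x_1 = 0.20 × 630.00 / 0.5240 = 126.00 / 0.5240 ≈ 240.458.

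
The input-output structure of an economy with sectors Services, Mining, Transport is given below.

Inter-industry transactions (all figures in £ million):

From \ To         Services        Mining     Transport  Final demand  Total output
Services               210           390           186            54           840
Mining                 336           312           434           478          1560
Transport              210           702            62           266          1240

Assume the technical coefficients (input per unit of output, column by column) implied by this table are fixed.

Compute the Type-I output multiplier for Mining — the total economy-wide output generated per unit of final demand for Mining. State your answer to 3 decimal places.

Technical coefficients a_ij = z_ij / X_j:
  a_11 = 210/840 = 0.25, a_21 = 336/840 = 0.40, a_31 = 210/840 = 0.25
  a_12 = 390/1560 = 0.25, a_22 = 312/1560 = 0.20, a_32 = 702/1560 = 0.45
  a_13 = 186/1240 = 0.15, a_23 = 434/1240 = 0.35, a_33 = 62/1240 = 0.05
I − A =
  [   0.75    -0.25    -0.15]
  [  -0.40     0.80    -0.35]
  [  -0.25    -0.45     0.95]
Cofactors of I−A, C_ij = (−1)^(i+j)·(minor ij) (rows/columns in the sector order above):
  C_11 = (0.80)(0.95) − (-0.35)(-0.45) = 0.6025
  C_12 = −[(-0.40)(0.95) − (-0.35)(-0.25)] = 0.4675
  C_13 = (-0.40)(-0.45) − (0.80)(-0.25) = 0.3800
  C_21 = −[(-0.25)(0.95) − (-0.15)(-0.45)] = 0.3050
  C_22 = (0.75)(0.95) − (-0.15)(-0.25) = 0.6750
  C_23 = −[(0.75)(-0.45) − (-0.25)(-0.25)] = 0.4000
  C_31 = (-0.25)(-0.35) − (-0.15)(0.80) = 0.2075
  C_32 = −[(0.75)(-0.35) − (-0.15)(-0.40)] = 0.3225
  C_33 = (0.75)(0.80) − (-0.25)(-0.40) = 0.5000
det(I−A) = Σ_j (I−A)_1j·C_1j = (0.75)(0.6025) + (-0.25)(0.4675) + (-0.15)(0.3800) = 0.2780
adj(I−A) = Cᵀ =
  [ 0.6025   0.3050   0.2075]
  [ 0.4675   0.6750   0.3225]
  [ 0.3800   0.4000   0.5000]
(I − A)⁻¹ = adj(I−A) / det(I−A) ≈
  [   2.1673     1.0971     0.7464]
  [   1.6817     2.4281     1.1601]
  [   1.3669     1.4388     1.7986]
The output multiplier for sector j is the column-j sum of the Leontief inverse (I − A)⁻¹ = adj(I−A) / det(I−A).
Column 2 of adj(I−A): (0.3050, 0.6750, 0.4000); det(I−A) = 0.2780.
m_2 = (0.3050 + 0.6750 + 0.4000) / 0.2780 = 1.38 / 0.2780 ≈ 4.964.

m_2 = 4.964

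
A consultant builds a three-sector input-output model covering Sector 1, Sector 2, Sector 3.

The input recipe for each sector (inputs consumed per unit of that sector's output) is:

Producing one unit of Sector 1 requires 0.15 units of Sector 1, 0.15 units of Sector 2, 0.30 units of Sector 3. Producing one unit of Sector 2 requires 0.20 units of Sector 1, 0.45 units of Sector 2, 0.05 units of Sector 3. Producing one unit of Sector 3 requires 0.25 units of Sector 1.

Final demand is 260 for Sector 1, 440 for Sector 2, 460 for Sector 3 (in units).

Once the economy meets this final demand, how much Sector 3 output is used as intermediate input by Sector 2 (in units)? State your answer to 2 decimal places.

z_32 = 50.36

I − A =
  [   0.85    -0.20    -0.25]
  [  -0.15     0.55     0.00]
  [  -0.30    -0.05     1.00]
Cofactors of I−A, C_ij = (−1)^(i+j)·(minor ij) (rows/columns in the sector order above):
  C_11 = (0.55)(1.00) − (0.00)(-0.05) = 0.5500
  C_12 = −[(-0.15)(1.00) − (0.00)(-0.30)] = 0.1500
  C_13 = (-0.15)(-0.05) − (0.55)(-0.30) = 0.1725
  C_21 = −[(-0.20)(1.00) − (-0.25)(-0.05)] = 0.2125
  C_22 = (0.85)(1.00) − (-0.25)(-0.30) = 0.7750
  C_23 = −[(0.85)(-0.05) − (-0.20)(-0.30)] = 0.1025
  C_31 = (-0.20)(0.00) − (-0.25)(0.55) = 0.1375
  C_32 = −[(0.85)(0.00) − (-0.25)(-0.15)] = 0.0375
  C_33 = (0.85)(0.55) − (-0.20)(-0.15) = 0.4375
det(I−A) = Σ_j (I−A)_1j·C_1j = (0.85)(0.5500) + (-0.20)(0.1500) + (-0.25)(0.1725) = 0.394375
adj(I−A) = Cᵀ =
  [ 0.5500   0.2125   0.1375]
  [ 0.1500   0.7750   0.0375]
  [ 0.1725   0.1025   0.4375]
(I − A)⁻¹ = adj(I−A) / det(I−A) ≈
  [   1.3946     0.5388     0.3487]
  [   0.3803     1.9651     0.0951]
  [   0.4374     0.2599     1.1094]
First solve x = (I − A)⁻¹ d = adj(I−A)·d / det(I−A); in particular x_2 = (0.1500·260 + 0.7750·440 + 0.0375·460) / 0.394375 = 397.25 / 0.394375 ≈ 1007.2900.
Intermediate flow from 3 to 2: z_32 = a_32 · x_2 = 0.05 × 397.25 / 0.394375 = 19.8625 / 0.394375 ≈ 50.36.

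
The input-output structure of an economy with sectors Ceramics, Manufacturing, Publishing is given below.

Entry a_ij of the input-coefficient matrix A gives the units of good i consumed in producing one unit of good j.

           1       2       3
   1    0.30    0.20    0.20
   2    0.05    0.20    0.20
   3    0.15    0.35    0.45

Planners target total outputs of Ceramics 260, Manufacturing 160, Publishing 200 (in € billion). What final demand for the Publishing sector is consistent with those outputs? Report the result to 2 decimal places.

d_3 = 15.00

I − A =
  [   0.70    -0.20    -0.20]
  [  -0.05     0.80    -0.20]
  [  -0.15    -0.35     0.55]
d = (I − A) x:
  d_1 = (+0.70)·260 + (-0.20)·160 + (-0.20)·200 = 110.00
  d_2 = (-0.05)·260 + (+0.80)·160 + (-0.20)·200 = 75.00
  d_3 = (-0.15)·260 + (-0.35)·160 + (+0.55)·200 = 15.00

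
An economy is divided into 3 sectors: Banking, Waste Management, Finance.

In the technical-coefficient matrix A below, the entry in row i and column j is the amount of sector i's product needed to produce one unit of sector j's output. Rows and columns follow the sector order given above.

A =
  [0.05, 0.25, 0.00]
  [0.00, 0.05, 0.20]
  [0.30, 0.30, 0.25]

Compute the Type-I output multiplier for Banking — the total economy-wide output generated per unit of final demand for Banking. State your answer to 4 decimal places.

m_B = 1.6491

I − A =
  [   0.95    -0.25     0.00]
  [   0.00     0.95    -0.20]
  [  -0.30    -0.30     0.75]
Cofactors of I−A, C_ij = (−1)^(i+j)·(minor ij) (rows/columns in the sector order above):
  C_11 = (0.95)(0.75) − (-0.20)(-0.30) = 0.6525
  C_12 = −[(0.00)(0.75) − (-0.20)(-0.30)] = 0.0600
  C_13 = (0.00)(-0.30) − (0.95)(-0.30) = 0.2850
  C_21 = −[(-0.25)(0.75) − (0.00)(-0.30)] = 0.1875
  C_22 = (0.95)(0.75) − (0.00)(-0.30) = 0.7125
  C_23 = −[(0.95)(-0.30) − (-0.25)(-0.30)] = 0.3600
  C_31 = (-0.25)(-0.20) − (0.00)(0.95) = 0.0500
  C_32 = −[(0.95)(-0.20) − (0.00)(0.00)] = 0.1900
  C_33 = (0.95)(0.95) − (-0.25)(0.00) = 0.9025
det(I−A) = Σ_j (I−A)_1j·C_1j = (0.95)(0.6525) + (-0.25)(0.0600) + (0.00)(0.2850) = 0.604875
adj(I−A) = Cᵀ =
  [ 0.6525   0.1875   0.0500]
  [ 0.0600   0.7125   0.1900]
  [ 0.2850   0.3600   0.9025]
(I − A)⁻¹ = adj(I−A) / det(I−A) ≈
  [   1.07874     0.30998     0.08266]
  [   0.09919     1.17793     0.31411]
  [   0.47117     0.59516     1.49204]
The output multiplier for sector j is the column-j sum of the Leontief inverse (I − A)⁻¹ = adj(I−A) / det(I−A).
Column B of adj(I−A): (0.6525, 0.0600, 0.2850); det(I−A) = 0.604875.
m_B = (0.6525 + 0.0600 + 0.2850) / 0.604875 = 0.9975 / 0.604875 ≈ 1.6491.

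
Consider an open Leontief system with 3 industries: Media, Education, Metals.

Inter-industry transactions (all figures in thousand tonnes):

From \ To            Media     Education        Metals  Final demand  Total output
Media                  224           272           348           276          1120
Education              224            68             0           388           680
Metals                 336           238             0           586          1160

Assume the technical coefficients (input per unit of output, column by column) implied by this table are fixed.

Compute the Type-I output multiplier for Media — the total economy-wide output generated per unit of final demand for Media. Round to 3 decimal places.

m_1 = 2.677

Technical coefficients a_ij = z_ij / X_j:
  a_11 = 224/1120 = 0.20, a_21 = 224/1120 = 0.20, a_31 = 336/1120 = 0.30
  a_12 = 272/680 = 0.40, a_22 = 68/680 = 0.10, a_32 = 238/680 = 0.35
  a_13 = 348/1160 = 0.30, a_23 = 0/1160 = 0.00, a_33 = 0/1160 = 0.00
I − A =
  [   0.80    -0.40    -0.30]
  [  -0.20     0.90     0.00]
  [  -0.30    -0.35     1.00]
Cofactors of I−A, C_ij = (−1)^(i+j)·(minor ij) (rows/columns in the sector order above):
  C_11 = (0.90)(1.00) − (0.00)(-0.35) = 0.9000
  C_12 = −[(-0.20)(1.00) − (0.00)(-0.30)] = 0.2000
  C_13 = (-0.20)(-0.35) − (0.90)(-0.30) = 0.3400
  C_21 = −[(-0.40)(1.00) − (-0.30)(-0.35)] = 0.5050
  C_22 = (0.80)(1.00) − (-0.30)(-0.30) = 0.7100
  C_23 = −[(0.80)(-0.35) − (-0.40)(-0.30)] = 0.4000
  C_31 = (-0.40)(0.00) − (-0.30)(0.90) = 0.2700
  C_32 = −[(0.80)(0.00) − (-0.30)(-0.20)] = 0.0600
  C_33 = (0.80)(0.90) − (-0.40)(-0.20) = 0.6400
det(I−A) = Σ_j (I−A)_1j·C_1j = (0.80)(0.9000) + (-0.40)(0.2000) + (-0.30)(0.3400) = 0.5380
adj(I−A) = Cᵀ =
  [ 0.9000   0.5050   0.2700]
  [ 0.2000   0.7100   0.0600]
  [ 0.3400   0.4000   0.6400]
(I − A)⁻¹ = adj(I−A) / det(I−A) ≈
  [   1.6729     0.9387     0.5019]
  [   0.3717     1.3197     0.1115]
  [   0.6320     0.7435     1.1896]
The output multiplier for sector j is the column-j sum of the Leontief inverse (I − A)⁻¹ = adj(I−A) / det(I−A).
Column 1 of adj(I−A): (0.9000, 0.2000, 0.3400); det(I−A) = 0.5380.
m_1 = (0.9000 + 0.2000 + 0.3400) / 0.5380 = 1.44 / 0.5380 ≈ 2.677.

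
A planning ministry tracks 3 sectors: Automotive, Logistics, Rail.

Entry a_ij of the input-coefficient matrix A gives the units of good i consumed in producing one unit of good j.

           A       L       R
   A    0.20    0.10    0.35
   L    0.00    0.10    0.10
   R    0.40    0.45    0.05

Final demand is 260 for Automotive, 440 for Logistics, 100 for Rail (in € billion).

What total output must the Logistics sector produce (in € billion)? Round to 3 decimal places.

x_L = 562.162

I − A =
  [   0.80    -0.10    -0.35]
  [   0.00     0.90    -0.10]
  [  -0.40    -0.45     0.95]
Cofactors of I−A, C_ij = (−1)^(i+j)·(minor ij) (rows/columns in the sector order above):
  C_11 = (0.90)(0.95) − (-0.10)(-0.45) = 0.8100
  C_12 = −[(0.00)(0.95) − (-0.10)(-0.40)] = 0.0400
  C_13 = (0.00)(-0.45) − (0.90)(-0.40) = 0.3600
  C_21 = −[(-0.10)(0.95) − (-0.35)(-0.45)] = 0.2525
  C_22 = (0.80)(0.95) − (-0.35)(-0.40) = 0.6200
  C_23 = −[(0.80)(-0.45) − (-0.10)(-0.40)] = 0.4000
  C_31 = (-0.10)(-0.10) − (-0.35)(0.90) = 0.3250
  C_32 = −[(0.80)(-0.10) − (-0.35)(0.00)] = 0.0800
  C_33 = (0.80)(0.90) − (-0.10)(0.00) = 0.7200
det(I−A) = Σ_j (I−A)_1j·C_1j = (0.80)(0.8100) + (-0.10)(0.0400) + (-0.35)(0.3600) = 0.5180
adj(I−A) = Cᵀ =
  [ 0.8100   0.2525   0.3250]
  [ 0.0400   0.6200   0.0800]
  [ 0.3600   0.4000   0.7200]
(I − A)⁻¹ = adj(I−A) / det(I−A) ≈
  [   1.5637     0.4875     0.6274]
  [   0.0772     1.1969     0.1544]
  [   0.6950     0.7722     1.3900]
x = (I − A)⁻¹ d = adj(I−A)·d / det(I−A), with det(I−A) = 0.5180:
  x_A = (0.8100·260 + 0.2525·440 + 0.3250·100) / 0.5180 = 354.20 / 0.5180 ≈ 683.784
  x_L = (0.0400·260 + 0.6200·440 + 0.0800·100) / 0.5180 = 291.20 / 0.5180 ≈ 562.162
  x_R = (0.3600·260 + 0.4000·440 + 0.7200·100) / 0.5180 = 341.60 / 0.5180 ≈ 659.459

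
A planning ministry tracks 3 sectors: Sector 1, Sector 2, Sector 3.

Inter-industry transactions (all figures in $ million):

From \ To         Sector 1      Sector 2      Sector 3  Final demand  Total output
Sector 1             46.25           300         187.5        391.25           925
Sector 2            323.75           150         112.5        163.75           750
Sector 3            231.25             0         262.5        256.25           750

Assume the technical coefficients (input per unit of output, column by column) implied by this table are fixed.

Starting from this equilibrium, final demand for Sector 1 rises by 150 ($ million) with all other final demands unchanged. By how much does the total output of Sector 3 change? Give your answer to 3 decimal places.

Technical coefficients a_ij = z_ij / X_j:
  a_11 = 46.25/925 = 0.05, a_21 = 323.75/925 = 0.35, a_31 = 231.25/925 = 0.25
  a_12 = 300/750 = 0.40, a_22 = 150/750 = 0.20, a_32 = 0/750 = 0.00
  a_13 = 187.5/750 = 0.25, a_23 = 112.5/750 = 0.15, a_33 = 262.5/750 = 0.35
I − A =
  [   0.95    -0.40    -0.25]
  [  -0.35     0.80    -0.15]
  [  -0.25     0.00     0.65]
Cofactors of I−A, C_ij = (−1)^(i+j)·(minor ij) (rows/columns in the sector order above):
  C_11 = (0.80)(0.65) − (-0.15)(0.00) = 0.5200
  C_12 = −[(-0.35)(0.65) − (-0.15)(-0.25)] = 0.2650
  C_13 = (-0.35)(0.00) − (0.80)(-0.25) = 0.2000
  C_21 = −[(-0.40)(0.65) − (-0.25)(0.00)] = 0.2600
  C_22 = (0.95)(0.65) − (-0.25)(-0.25) = 0.5550
  C_23 = −[(0.95)(0.00) − (-0.40)(-0.25)] = 0.1000
  C_31 = (-0.40)(-0.15) − (-0.25)(0.80) = 0.2600
  C_32 = −[(0.95)(-0.15) − (-0.25)(-0.35)] = 0.2300
  C_33 = (0.95)(0.80) − (-0.40)(-0.35) = 0.6200
det(I−A) = Σ_j (I−A)_1j·C_1j = (0.95)(0.5200) + (-0.40)(0.2650) + (-0.25)(0.2000) = 0.3380
adj(I−A) = Cᵀ =
  [ 0.5200   0.2600   0.2600]
  [ 0.2650   0.5550   0.2300]
  [ 0.2000   0.1000   0.6200]
(I − A)⁻¹ = adj(I−A) / det(I−A) ≈
  [   1.5385     0.7692     0.7692]
  [   0.7840     1.6420     0.6805]
  [   0.5917     0.2959     1.8343]
Δx = (I − A)⁻¹ Δd with Δd having +150 in the Sector 1 component and 0 elsewhere.
So Δx_3 = L_31 · (+150), where L_31 = adj(I−A)_31 / det(I−A) = 0.2000 / 0.3380.
Δx_3 = 0.2000 × (+150) / 0.3380 = 30.00 / 0.3380 ≈ 88.757.

Δx_3 = 88.757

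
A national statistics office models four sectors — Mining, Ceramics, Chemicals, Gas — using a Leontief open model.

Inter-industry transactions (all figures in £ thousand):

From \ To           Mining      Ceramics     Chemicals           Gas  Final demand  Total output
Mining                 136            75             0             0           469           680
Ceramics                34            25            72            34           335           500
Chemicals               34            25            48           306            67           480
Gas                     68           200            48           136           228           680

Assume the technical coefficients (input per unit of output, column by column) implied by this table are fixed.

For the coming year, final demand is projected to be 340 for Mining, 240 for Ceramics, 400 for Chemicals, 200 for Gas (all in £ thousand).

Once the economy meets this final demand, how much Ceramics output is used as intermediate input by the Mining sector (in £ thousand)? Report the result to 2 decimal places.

Technical coefficients a_ij = z_ij / X_j:
  a_11 = 136/680 = 0.20, a_21 = 34/680 = 0.05, a_31 = 34/680 = 0.05, a_41 = 68/680 = 0.10
  a_12 = 75/500 = 0.15, a_22 = 25/500 = 0.05, a_32 = 25/500 = 0.05, a_42 = 200/500 = 0.40
  a_13 = 0/480 = 0.00, a_23 = 72/480 = 0.15, a_33 = 48/480 = 0.10, a_43 = 48/480 = 0.10
  a_14 = 0/680 = 0.00, a_24 = 34/680 = 0.05, a_34 = 306/680 = 0.45, a_44 = 136/680 = 0.20
I − A =
  [   0.80    -0.15     0.00     0.00]
  [  -0.05     0.95    -0.15    -0.05]
  [  -0.05    -0.05     0.90    -0.45]
  [  -0.10    -0.40    -0.10     0.80]
Compute the cofactors C_ij = (−1)^(i+j)·(3×3 minor ij) of I−A; the adjugate is their transpose:
adj(I−A) = Cᵀ =
  [ 0.590000   0.101250   0.018750   0.016875]
  [ 0.051250   0.540000   0.100000   0.090000]
  [ 0.091000   0.188750   0.585250   0.341000]
  [ 0.110750   0.306250   0.125500   0.670125]
det(I−A) = Σ_j (I−A)_1j·C_1j = (0.80)(0.590000) + (-0.15)(0.051250) + (0.00)(0.091000) + (0.00)(0.110750) = 0.4643125
(I − A)⁻¹ = adj(I−A) / det(I−A) ≈
  [   1.2707     0.2181     0.0404     0.0363]
  [   0.1104     1.1630     0.2154     0.1938]
  [   0.1960     0.4065     1.2605     0.7344]
  [   0.2385     0.6596     0.2703     1.4433]
First solve x = (I − A)⁻¹ d = adj(I−A)·d / det(I−A); in particular x_1 = (0.590000·340 + 0.101250·240 + 0.018750·400 + 0.016875·200) / 0.4643125 = 235.775 / 0.4643125 ≈ 507.7938.
Intermediate flow from 2 to 1: z_21 = a_21 · x_1 = 0.05 × 235.775 / 0.4643125 = 11.78875 / 0.4643125 ≈ 25.39.

z_21 = 25.39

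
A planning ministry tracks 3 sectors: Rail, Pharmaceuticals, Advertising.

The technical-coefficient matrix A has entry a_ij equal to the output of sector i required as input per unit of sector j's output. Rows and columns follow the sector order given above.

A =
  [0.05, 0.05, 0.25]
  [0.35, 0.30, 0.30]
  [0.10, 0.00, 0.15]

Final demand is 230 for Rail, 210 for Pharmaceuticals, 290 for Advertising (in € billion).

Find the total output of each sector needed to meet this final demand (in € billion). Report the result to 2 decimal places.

I − A =
  [   0.95    -0.05    -0.25]
  [  -0.35     0.70    -0.30]
  [  -0.10     0.00     0.85]
Cofactors of I−A, C_ij = (−1)^(i+j)·(minor ij) (rows/columns in the sector order above):
  C_11 = (0.70)(0.85) − (-0.30)(0.00) = 0.5950
  C_12 = −[(-0.35)(0.85) − (-0.30)(-0.10)] = 0.3275
  C_13 = (-0.35)(0.00) − (0.70)(-0.10) = 0.0700
  C_21 = −[(-0.05)(0.85) − (-0.25)(0.00)] = 0.0425
  C_22 = (0.95)(0.85) − (-0.25)(-0.10) = 0.7825
  C_23 = −[(0.95)(0.00) − (-0.05)(-0.10)] = 0.0050
  C_31 = (-0.05)(-0.30) − (-0.25)(0.70) = 0.1900
  C_32 = −[(0.95)(-0.30) − (-0.25)(-0.35)] = 0.3725
  C_33 = (0.95)(0.70) − (-0.05)(-0.35) = 0.6475
det(I−A) = Σ_j (I−A)_1j·C_1j = (0.95)(0.5950) + (-0.05)(0.3275) + (-0.25)(0.0700) = 0.531375
adj(I−A) = Cᵀ =
  [ 0.5950   0.0425   0.1900]
  [ 0.3275   0.7825   0.3725]
  [ 0.0700   0.0050   0.6475]
(I − A)⁻¹ = adj(I−A) / det(I−A) ≈
  [   1.1197     0.0800     0.3576]
  [   0.6163     1.4726     0.7010]
  [   0.1317     0.0094     1.2185]
x = (I − A)⁻¹ d = adj(I−A)·d / det(I−A), with det(I−A) = 0.531375:
  x_1 = (0.5950·230 + 0.0425·210 + 0.1900·290) / 0.531375 = 200.875 / 0.531375 ≈ 378.03
  x_2 = (0.3275·230 + 0.7825·210 + 0.3725·290) / 0.531375 = 347.675 / 0.531375 ≈ 654.29
  x_3 = (0.0700·230 + 0.0050·210 + 0.6475·290) / 0.531375 = 204.925 / 0.531375 ≈ 385.65

x_1 = 378.03, x_2 = 654.29, x_3 = 385.65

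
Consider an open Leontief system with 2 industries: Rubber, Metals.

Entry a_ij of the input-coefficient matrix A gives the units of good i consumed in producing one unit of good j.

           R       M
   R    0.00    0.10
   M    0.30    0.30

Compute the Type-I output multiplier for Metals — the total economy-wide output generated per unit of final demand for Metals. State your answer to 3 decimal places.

m_M = 1.642

I − A =
  [   1.00    -0.10]
  [  -0.30     0.70]
det(I−A) = (1.00)(0.70) − (-0.10)(-0.30) = 0.6700
adj(I−A) = [[0.70, 0.10], [0.30, 1.00]]
(I − A)⁻¹ = adj(I−A) / det(I−A) ≈
  [   1.0448     0.1493]
  [   0.4478     1.4925]
The output multiplier for sector j is the column-j sum of the Leontief inverse (I − A)⁻¹ = adj(I−A) / det(I−A).
Column M of adj(I−A): (0.10, 1.00); det(I−A) = 0.6700.
m_M = (0.10 + 1.00) / 0.6700 = 1.10 / 0.6700 ≈ 1.642.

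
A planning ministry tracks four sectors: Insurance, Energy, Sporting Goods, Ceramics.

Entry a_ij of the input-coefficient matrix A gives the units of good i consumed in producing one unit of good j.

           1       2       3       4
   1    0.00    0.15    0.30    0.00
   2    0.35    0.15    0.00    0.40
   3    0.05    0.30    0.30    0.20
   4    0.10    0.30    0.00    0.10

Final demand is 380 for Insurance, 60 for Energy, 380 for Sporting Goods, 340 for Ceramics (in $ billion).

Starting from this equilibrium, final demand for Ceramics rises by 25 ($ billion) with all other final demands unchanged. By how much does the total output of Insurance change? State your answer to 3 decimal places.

I − A =
  [   1.00    -0.15    -0.30     0.00]
  [  -0.35     0.85     0.00    -0.40]
  [  -0.05    -0.30     0.70    -0.20]
  [  -0.10    -0.30     0.00     0.90]
Compute the cofactors C_ij = (−1)^(i+j)·(3×3 minor ij) of I−A; the adjugate is their transpose:
adj(I−A) = Cᵀ =
  [ 0.45150   0.19350   0.19350   0.12900]
  [ 0.24850   0.61050   0.10650   0.29500]
  [ 0.17675   0.33975   0.59175   0.28250]
  [ 0.13300   0.22500   0.05700   0.51400]
det(I−A) = Σ_j (I−A)_1j·C_1j = (1.00)(0.45150) + (-0.15)(0.24850) + (-0.30)(0.17675) + (0.00)(0.13300) = 0.3612
(I − A)⁻¹ = adj(I−A) / det(I−A) ≈
  [   1.2500     0.5357     0.5357     0.3571]
  [   0.6880     1.6902     0.2949     0.8167]
  [   0.4893     0.9406     1.6383     0.7821]
  [   0.3682     0.6229     0.1578     1.4230]
Δx = (I − A)⁻¹ Δd with Δd having +25 in the Ceramics component and 0 elsewhere.
So Δx_1 = L_14 · (+25), where L_14 = adj(I−A)_14 / det(I−A) = 0.12900 / 0.3612.
Δx_1 = 0.12900 × (+25) / 0.3612 = 3.225 / 0.3612 ≈ 8.929.

Δx_1 = 8.929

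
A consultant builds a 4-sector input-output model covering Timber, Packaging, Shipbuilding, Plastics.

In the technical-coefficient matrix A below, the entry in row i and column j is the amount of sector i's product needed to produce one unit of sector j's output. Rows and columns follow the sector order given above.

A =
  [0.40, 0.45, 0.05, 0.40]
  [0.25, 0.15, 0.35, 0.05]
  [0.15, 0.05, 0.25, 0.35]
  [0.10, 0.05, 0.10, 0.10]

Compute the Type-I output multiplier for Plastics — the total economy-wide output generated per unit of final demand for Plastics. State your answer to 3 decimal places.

m_4 = 5.881

I − A =
  [   0.60    -0.45    -0.05    -0.40]
  [  -0.25     0.85    -0.35    -0.05]
  [  -0.15    -0.05     0.75    -0.35]
  [  -0.10    -0.05    -0.10     0.90]
Compute the cofactors C_ij = (−1)^(i+j)·(3×3 minor ij) of I−A; the adjugate is their transpose:
adj(I−A) = Cᵀ =
  [ 0.520000   0.308125   0.223125   0.335000]
  [ 0.224000   0.339500   0.199500   0.196000]
  [ 0.160000   0.115000   0.315000   0.200000]
  [ 0.088000   0.065875   0.070875   0.257000]
det(I−A) = Σ_j (I−A)_1j·C_1j = (0.60)(0.520000) + (-0.45)(0.224000) + (-0.05)(0.160000) + (-0.40)(0.088000) = 0.1680
(I − A)⁻¹ = adj(I−A) / det(I−A) ≈
  [   3.0952     1.8341     1.3281     1.9940]
  [   1.3333     2.0208     1.1875     1.1667]
  [   0.9524     0.6845     1.8750     1.1905]
  [   0.5238     0.3921     0.4219     1.5298]
The output multiplier for sector j is the column-j sum of the Leontief inverse (I − A)⁻¹ = adj(I−A) / det(I−A).
Column 4 of adj(I−A): (0.335000, 0.196000, 0.200000, 0.257000); det(I−A) = 0.1680.
m_4 = (0.335000 + 0.196000 + 0.200000 + 0.257000) / 0.1680 = 0.988 / 0.1680 ≈ 5.881.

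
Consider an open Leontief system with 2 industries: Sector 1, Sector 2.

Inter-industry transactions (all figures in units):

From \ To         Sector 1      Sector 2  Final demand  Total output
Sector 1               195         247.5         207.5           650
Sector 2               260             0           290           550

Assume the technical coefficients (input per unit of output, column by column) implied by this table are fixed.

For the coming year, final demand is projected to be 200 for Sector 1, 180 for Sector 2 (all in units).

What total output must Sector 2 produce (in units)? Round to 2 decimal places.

x_2 = 396.15

Technical coefficients a_ij = z_ij / X_j:
  a_11 = 195/650 = 0.30, a_21 = 260/650 = 0.40
  a_12 = 247.5/550 = 0.45, a_22 = 0/550 = 0.00
I − A =
  [   0.70    -0.45]
  [  -0.40     1.00]
det(I−A) = (0.70)(1.00) − (-0.45)(-0.40) = 0.5200
adj(I−A) = [[1.00, 0.45], [0.40, 0.70]]
(I − A)⁻¹ = adj(I−A) / det(I−A) ≈
  [   1.9231     0.8654]
  [   0.7692     1.3462]
x = (I − A)⁻¹ d = adj(I−A)·d / det(I−A), with det(I−A) = 0.5200:
  x_1 = (1.00·200 + 0.45·180) / 0.5200 = 281.00 / 0.5200 ≈ 540.38
  x_2 = (0.40·200 + 0.70·180) / 0.5200 = 206.00 / 0.5200 ≈ 396.15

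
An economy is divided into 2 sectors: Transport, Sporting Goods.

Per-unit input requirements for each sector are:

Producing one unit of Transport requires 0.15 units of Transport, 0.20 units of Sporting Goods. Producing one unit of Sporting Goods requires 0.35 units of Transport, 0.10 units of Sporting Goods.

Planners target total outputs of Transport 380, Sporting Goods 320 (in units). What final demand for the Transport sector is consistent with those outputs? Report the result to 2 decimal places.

d_T = 211.00

I − A =
  [   0.85    -0.35]
  [  -0.20     0.90]
d = (I − A) x:
  d_T = (+0.85)·380 + (-0.35)·320 = 211.00
  d_S = (-0.20)·380 + (+0.90)·320 = 212.00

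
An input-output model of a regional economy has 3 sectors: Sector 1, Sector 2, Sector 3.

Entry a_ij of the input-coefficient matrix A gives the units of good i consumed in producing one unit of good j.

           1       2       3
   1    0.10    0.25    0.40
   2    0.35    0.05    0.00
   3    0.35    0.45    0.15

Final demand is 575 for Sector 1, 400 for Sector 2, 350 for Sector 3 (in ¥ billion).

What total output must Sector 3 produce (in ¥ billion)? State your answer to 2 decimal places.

x_3 = 1637.63

I − A =
  [   0.90    -0.25    -0.40]
  [  -0.35     0.95     0.00]
  [  -0.35    -0.45     0.85]
Cofactors of I−A, C_ij = (−1)^(i+j)·(minor ij) (rows/columns in the sector order above):
  C_11 = (0.95)(0.85) − (0.00)(-0.45) = 0.8075
  C_12 = −[(-0.35)(0.85) − (0.00)(-0.35)] = 0.2975
  C_13 = (-0.35)(-0.45) − (0.95)(-0.35) = 0.4900
  C_21 = −[(-0.25)(0.85) − (-0.40)(-0.45)] = 0.3925
  C_22 = (0.90)(0.85) − (-0.40)(-0.35) = 0.6250
  C_23 = −[(0.90)(-0.45) − (-0.25)(-0.35)] = 0.4925
  C_31 = (-0.25)(0.00) − (-0.40)(0.95) = 0.3800
  C_32 = −[(0.90)(0.00) − (-0.40)(-0.35)] = 0.1400
  C_33 = (0.90)(0.95) − (-0.25)(-0.35) = 0.7675
det(I−A) = Σ_j (I−A)_1j·C_1j = (0.90)(0.8075) + (-0.25)(0.2975) + (-0.40)(0.4900) = 0.456375
adj(I−A) = Cᵀ =
  [ 0.8075   0.3925   0.3800]
  [ 0.2975   0.6250   0.1400]
  [ 0.4900   0.4925   0.7675]
(I − A)⁻¹ = adj(I−A) / det(I−A) ≈
  [   1.7694     0.8600     0.8326]
  [   0.6519     1.3695     0.3068]
  [   1.0737     1.0792     1.6817]
x = (I − A)⁻¹ d = adj(I−A)·d / det(I−A), with det(I−A) = 0.456375:
  x_1 = (0.8075·575 + 0.3925·400 + 0.3800·350) / 0.456375 = 754.3125 / 0.456375 ≈ 1652.83
  x_2 = (0.2975·575 + 0.6250·400 + 0.1400·350) / 0.456375 = 470.0625 / 0.456375 ≈ 1029.99
  x_3 = (0.4900·575 + 0.4925·400 + 0.7675·350) / 0.456375 = 747.375 / 0.456375 ≈ 1637.63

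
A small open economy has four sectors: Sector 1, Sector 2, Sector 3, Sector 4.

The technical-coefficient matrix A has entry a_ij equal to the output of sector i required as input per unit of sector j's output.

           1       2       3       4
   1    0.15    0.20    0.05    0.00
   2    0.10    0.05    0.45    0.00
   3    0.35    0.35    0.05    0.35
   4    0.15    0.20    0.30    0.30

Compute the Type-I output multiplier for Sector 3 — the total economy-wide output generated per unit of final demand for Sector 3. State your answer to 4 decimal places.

I − A =
  [   0.85    -0.20    -0.05     0.00]
  [  -0.10     0.95    -0.45     0.00]
  [  -0.35    -0.35     0.95    -0.35]
  [  -0.15    -0.20    -0.30     0.70]
Compute the cofactors C_ij = (−1)^(i+j)·(3×3 minor ij) of I−A; the adjugate is their transpose:
adj(I−A) = Cᵀ =
  [ 0.390250   0.127750   0.096250   0.048125]
  [ 0.189875   0.461125   0.271250   0.135625]
  [ 0.314125   0.327250   0.551250   0.275625]
  [ 0.272500   0.299375   0.334375   0.564375]
det(I−A) = Σ_j (I−A)_1j·C_1j = (0.85)(0.390250) + (-0.20)(0.189875) + (-0.05)(0.314125) + (0.00)(0.272500) = 0.27803125
(I − A)⁻¹ = adj(I−A) / det(I−A) ≈
  [   1.40362     0.45948     0.34618     0.17309]
  [   0.68293     1.65854     0.97561     0.48780]
  [   1.12982     1.17703     1.98269     0.99135]
  [   0.98011     1.07677     1.20265     2.02990]
The output multiplier for sector j is the column-j sum of the Leontief inverse (I − A)⁻¹ = adj(I−A) / det(I−A).
Column 3 of adj(I−A): (0.096250, 0.271250, 0.551250, 0.334375); det(I−A) = 0.27803125.
m_3 = (0.096250 + 0.271250 + 0.551250 + 0.334375) / 0.27803125 = 1.253125 / 0.27803125 ≈ 4.5071.

m_3 = 4.5071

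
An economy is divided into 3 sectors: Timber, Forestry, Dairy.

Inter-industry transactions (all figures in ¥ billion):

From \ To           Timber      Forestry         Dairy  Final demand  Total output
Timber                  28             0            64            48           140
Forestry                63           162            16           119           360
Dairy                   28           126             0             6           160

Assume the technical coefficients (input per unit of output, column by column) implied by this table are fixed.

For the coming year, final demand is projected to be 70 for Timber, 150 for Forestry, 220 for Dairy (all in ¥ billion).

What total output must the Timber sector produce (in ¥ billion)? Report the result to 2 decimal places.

x_1 = 345.74

Technical coefficients a_ij = z_ij / X_j:
  a_11 = 28/140 = 0.20, a_21 = 63/140 = 0.45, a_31 = 28/140 = 0.20
  a_12 = 0/360 = 0.00, a_22 = 162/360 = 0.45, a_32 = 126/360 = 0.35
  a_13 = 64/160 = 0.40, a_23 = 16/160 = 0.10, a_33 = 0/160 = 0.00
I − A =
  [   0.80     0.00    -0.40]
  [  -0.45     0.55    -0.10]
  [  -0.20    -0.35     1.00]
Cofactors of I−A, C_ij = (−1)^(i+j)·(minor ij) (rows/columns in the sector order above):
  C_11 = (0.55)(1.00) − (-0.10)(-0.35) = 0.5150
  C_12 = −[(-0.45)(1.00) − (-0.10)(-0.20)] = 0.4700
  C_13 = (-0.45)(-0.35) − (0.55)(-0.20) = 0.2675
  C_21 = −[(0.00)(1.00) − (-0.40)(-0.35)] = 0.1400
  C_22 = (0.80)(1.00) − (-0.40)(-0.20) = 0.7200
  C_23 = −[(0.80)(-0.35) − (0.00)(-0.20)] = 0.2800
  C_31 = (0.00)(-0.10) − (-0.40)(0.55) = 0.2200
  C_32 = −[(0.80)(-0.10) − (-0.40)(-0.45)] = 0.2600
  C_33 = (0.80)(0.55) − (0.00)(-0.45) = 0.4400
det(I−A) = Σ_j (I−A)_1j·C_1j = (0.80)(0.5150) + (0.00)(0.4700) + (-0.40)(0.2675) = 0.3050
adj(I−A) = Cᵀ =
  [ 0.5150   0.1400   0.2200]
  [ 0.4700   0.7200   0.2600]
  [ 0.2675   0.2800   0.4400]
(I − A)⁻¹ = adj(I−A) / det(I−A) ≈
  [   1.6885     0.4590     0.7213]
  [   1.5410     2.3607     0.8525]
  [   0.8770     0.9180     1.4426]
x = (I − A)⁻¹ d = adj(I−A)·d / det(I−A), with det(I−A) = 0.3050:
  x_1 = (0.5150·70 + 0.1400·150 + 0.2200·220) / 0.3050 = 105.45 / 0.3050 ≈ 345.74
  x_2 = (0.4700·70 + 0.7200·150 + 0.2600·220) / 0.3050 = 198.10 / 0.3050 ≈ 649.51
  x_3 = (0.2675·70 + 0.2800·150 + 0.4400·220) / 0.3050 = 157.525 / 0.3050 ≈ 516.48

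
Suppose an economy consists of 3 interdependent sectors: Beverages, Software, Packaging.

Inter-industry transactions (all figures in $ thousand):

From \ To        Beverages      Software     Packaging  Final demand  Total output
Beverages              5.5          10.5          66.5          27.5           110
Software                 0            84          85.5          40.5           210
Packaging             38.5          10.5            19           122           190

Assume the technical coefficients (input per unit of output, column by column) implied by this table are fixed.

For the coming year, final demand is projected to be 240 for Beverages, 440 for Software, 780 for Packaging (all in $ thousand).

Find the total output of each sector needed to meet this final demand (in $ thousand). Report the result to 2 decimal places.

x_B = 811.82, x_S = 1690.55, x_P = 1276.29

Technical coefficients a_ij = z_ij / X_j:
  a_BB = 5.5/110 = 0.05, a_SB = 0/110 = 0.00, a_PB = 38.5/110 = 0.35
  a_BS = 10.5/210 = 0.05, a_SS = 84/210 = 0.40, a_PS = 10.5/210 = 0.05
  a_BP = 66.5/190 = 0.35, a_SP = 85.5/190 = 0.45, a_PP = 19/190 = 0.10
I − A =
  [   0.95    -0.05    -0.35]
  [   0.00     0.60    -0.45]
  [  -0.35    -0.05     0.90]
Cofactors of I−A, C_ij = (−1)^(i+j)·(minor ij) (rows/columns in the sector order above):
  C_11 = (0.60)(0.90) − (-0.45)(-0.05) = 0.5175
  C_12 = −[(0.00)(0.90) − (-0.45)(-0.35)] = 0.1575
  C_13 = (0.00)(-0.05) − (0.60)(-0.35) = 0.2100
  C_21 = −[(-0.05)(0.90) − (-0.35)(-0.05)] = 0.0625
  C_22 = (0.95)(0.90) − (-0.35)(-0.35) = 0.7325
  C_23 = −[(0.95)(-0.05) − (-0.05)(-0.35)] = 0.0650
  C_31 = (-0.05)(-0.45) − (-0.35)(0.60) = 0.2325
  C_32 = −[(0.95)(-0.45) − (-0.35)(0.00)] = 0.4275
  C_33 = (0.95)(0.60) − (-0.05)(0.00) = 0.5700
det(I−A) = Σ_j (I−A)_1j·C_1j = (0.95)(0.5175) + (-0.05)(0.1575) + (-0.35)(0.2100) = 0.41025
adj(I−A) = Cᵀ =
  [ 0.5175   0.0625   0.2325]
  [ 0.1575   0.7325   0.4275]
  [ 0.2100   0.0650   0.5700]
(I − A)⁻¹ = adj(I−A) / det(I−A) ≈
  [   1.2614     0.1523     0.5667]
  [   0.3839     1.7855     1.0420]
  [   0.5119     0.1584     1.3894]
x = (I − A)⁻¹ d = adj(I−A)·d / det(I−A), with det(I−A) = 0.41025:
  x_B = (0.5175·240 + 0.0625·440 + 0.2325·780) / 0.41025 = 333.05 / 0.41025 ≈ 811.82
  x_S = (0.1575·240 + 0.7325·440 + 0.4275·780) / 0.41025 = 693.55 / 0.41025 ≈ 1690.55
  x_P = (0.2100·240 + 0.0650·440 + 0.5700·780) / 0.41025 = 523.60 / 0.41025 ≈ 1276.29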